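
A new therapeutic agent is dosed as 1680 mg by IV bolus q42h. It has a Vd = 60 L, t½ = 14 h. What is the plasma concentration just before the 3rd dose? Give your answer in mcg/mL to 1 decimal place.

3.9 mcg/mL

f = (1/2)^(τ/t½) = (1/2)^(42/14) ≈ 0.1250.
C₀ = D/Vd = 1680/60 ≈ 28.000 mcg/mL.
Before the 3rd dose, 2 doses have been given. Superposition: Cmin = C₀·(f + f²).
≈ 28.000 × (0.1250 + 0.0156) ≈ 28.000 × 0.1406 ≈ 3.937 mcg/mL.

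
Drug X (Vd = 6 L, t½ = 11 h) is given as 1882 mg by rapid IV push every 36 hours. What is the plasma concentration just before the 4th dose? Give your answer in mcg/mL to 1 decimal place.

36.2 mcg/mL

f = (1/2)^(τ/t½) = (1/2)^(36/11) ≈ 0.1035.
C₀ = D/Vd = 1882/6 ≈ 313.667 mcg/mL.
Before the 4th dose, 3 doses have been given. Superposition: Cmin = C₀·(f + f² + … + f^3).
≈ 313.667 × (0.1035 + 0.0107 + 0.0011) ≈ 313.667 × 0.1153 ≈ 36.166 mcg/mL.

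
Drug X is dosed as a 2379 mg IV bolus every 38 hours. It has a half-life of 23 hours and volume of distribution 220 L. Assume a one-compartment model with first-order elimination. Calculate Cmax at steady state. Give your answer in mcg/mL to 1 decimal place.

15.9 mcg/mL

Over one 38-h interval, 38/23 ≈ 1.6522 half-lives elapse, leaving f ≈ 0.3182 of each dose.
At steady state, accumulation factor R = 1/(1 − e^(−kτ)) ≈ 1.4667.
Each bolus raises the concentration by D/Vd = 2379/220 ≈ 10.814 mcg/mL.
Steady-state peak Cmax,ss = C₀·R ≈ 10.814 × 1.4667 ≈ 15.861 mcg/mL.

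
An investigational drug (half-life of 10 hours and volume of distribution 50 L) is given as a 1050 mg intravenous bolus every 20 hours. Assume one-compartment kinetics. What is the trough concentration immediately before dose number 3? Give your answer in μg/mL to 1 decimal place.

6.6 μg/mL

f = (1/2)^(τ/t½) = (1/2)^(20/10) ≈ 0.2500.
C₀ = D/Vd = 1050/50 ≈ 21.000 μg/mL.
Before the 3rd dose, 2 doses have been given. Superposition: Cmin = C₀·(f + f²).
≈ 21.000 × (0.2500 + 0.0625) ≈ 21.000 × 0.3125 ≈ 6.562 μg/mL.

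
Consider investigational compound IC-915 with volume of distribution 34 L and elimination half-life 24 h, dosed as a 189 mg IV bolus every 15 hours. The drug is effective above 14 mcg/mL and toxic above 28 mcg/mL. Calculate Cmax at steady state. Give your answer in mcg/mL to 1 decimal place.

15.8 mcg/mL

k = ln2/t½ = ln2/24 ≈ 0.028881 h⁻¹; fraction remaining f = e^(−kτ) = e^(−0.028881×15) ≈ 0.6484.
Accumulation ratio R = 1/(1 − f) ≈ 1/0.3516 ≈ 2.8441.
Each bolus raises the concentration by D/Vd = 189/34 ≈ 5.559 mcg/mL.
Steady-state peak Cmax,ss = C₀·R ≈ 5.559 × 2.8441 ≈ 15.810 mcg/mL.
Peak 15.8 mcg/mL vs MTC 28 mcg/mL: below toxic threshold.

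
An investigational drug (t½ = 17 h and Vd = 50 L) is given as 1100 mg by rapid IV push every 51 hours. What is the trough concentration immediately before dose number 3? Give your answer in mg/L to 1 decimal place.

3.1 mg/L

f = (1/2)^(τ/t½) = (1/2)^(51/17) ≈ 0.1250.
C₀ = D/Vd = 1100/50 ≈ 22.000 mg/L.
Before the 3rd dose, 2 doses have been given. Superposition: Cmin = C₀·(f + f²).
≈ 22.000 × (0.1250 + 0.0156) ≈ 22.000 × 0.1406 ≈ 3.093 mg/L.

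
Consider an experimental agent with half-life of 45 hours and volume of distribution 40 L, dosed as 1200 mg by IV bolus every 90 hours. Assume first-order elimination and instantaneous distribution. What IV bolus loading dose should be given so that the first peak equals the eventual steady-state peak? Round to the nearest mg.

f = (1/2)^(90/45) ≈ 0.250000; accumulation ratio R = 1/(1−f) ≈ 1.33333.
Loading dose to hit Cmax,ss on first dose: D_load = D_maint·R ≈ 1200 × 1.33333 ≈ 1600.00 mg.

1600 mg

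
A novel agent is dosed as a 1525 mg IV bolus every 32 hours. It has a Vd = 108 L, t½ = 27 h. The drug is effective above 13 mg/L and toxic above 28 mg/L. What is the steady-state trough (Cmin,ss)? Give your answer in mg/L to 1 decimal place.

τ/t½ = 32/27 ≈ 1.1852, so fraction remaining f = (1/2)^(32/27) ≈ 0.4398.
Each bolus raises the concentration by D/Vd = 1525/108 ≈ 14.120 mg/L.
Steady-state trough Cmin,ss = C₀·f/(1−f) ≈ 14.120 × 0.4398/0.5602 ≈ 11.085 mg/L.
Trough 11.1 mg/L vs MEC 13 mg/L: subtherapeutic.

11.1 mg/L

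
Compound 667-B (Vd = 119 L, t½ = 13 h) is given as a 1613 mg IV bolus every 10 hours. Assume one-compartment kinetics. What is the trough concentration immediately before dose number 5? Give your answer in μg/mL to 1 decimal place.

17.0 μg/mL

f = (1/2)^(τ/t½) = (1/2)^(10/13) ≈ 0.5867.
C₀ = D/Vd = 1613/119 ≈ 13.555 μg/mL.
Before the 5th dose, 4 doses have been given. Superposition: Cmin = C₀·(f + f² + … + f^4).
≈ 13.555 × (0.5867 + 0.3442 + 0.2020 + 0.1185) ≈ 13.555 × 1.2514 ≈ 16.963 μg/mL.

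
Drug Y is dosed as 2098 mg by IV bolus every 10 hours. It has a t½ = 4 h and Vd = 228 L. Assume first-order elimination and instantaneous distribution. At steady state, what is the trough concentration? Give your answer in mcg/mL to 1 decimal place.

τ/t½ = 10/4 ≈ 2.5, so fraction remaining f = (1/2)^(10/4) ≈ 0.1768.
Accumulation ratio R = 1/(1 − f) ≈ 1/0.8232 ≈ 1.2148.
Each bolus raises the concentration by D/Vd = 2098/228 ≈ 9.202 mcg/mL.
Steady-state peak Cmax,ss = C₀·R ≈ 9.202 × 1.2148 ≈ 11.179 mcg/mL.
One interval later, Cmin,ss = Cmax,ss·e^(−kτ) ≈ 11.179 × 0.1768 ≈ 1.976 mcg/mL.

2.0 mcg/mL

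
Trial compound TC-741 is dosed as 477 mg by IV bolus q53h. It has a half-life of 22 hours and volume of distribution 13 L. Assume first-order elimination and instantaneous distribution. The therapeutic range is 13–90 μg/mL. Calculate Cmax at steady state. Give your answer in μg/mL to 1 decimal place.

45.2 μg/mL

τ/t½ = 53/22 ≈ 2.4091, so fraction remaining f = (1/2)^(53/22) ≈ 0.1883.
At steady state, accumulation factor R = 1/(1 − e^(−kτ)) ≈ 1.2320.
Each bolus raises the concentration by D/Vd = 477/13 ≈ 36.692 μg/mL.
Cmax,ss = C₀/(1 − f) ≈ 36.692/0.8117 ≈ 45.204 μg/mL.
Peak 45.2 μg/mL vs MTC 90 μg/mL: below toxic threshold.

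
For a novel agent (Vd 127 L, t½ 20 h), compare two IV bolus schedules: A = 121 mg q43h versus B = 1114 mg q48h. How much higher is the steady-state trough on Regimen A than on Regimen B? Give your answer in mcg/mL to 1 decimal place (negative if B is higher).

Regimen A: f = (1/2)^(43/20) ≈ 0.2253; Cmin,ss = (121/127)·f/(1−f) ≈ 0.277 mcg/mL.
Regimen B: f = (1/2)^(48/20) ≈ 0.1895; Cmin,ss = (1114/127)·f/(1−f) ≈ 2.051 mcg/mL.
Difference ≈ 0.277 − 2.051 ≈ -1.774 mcg/mL.

-1.8 mcg/mL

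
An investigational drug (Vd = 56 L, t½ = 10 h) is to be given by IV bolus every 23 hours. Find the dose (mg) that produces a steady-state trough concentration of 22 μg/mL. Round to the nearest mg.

4835 mg

τ/t½ = 23/10 ≈ 2.3, so f = (1/2)^(23/10) ≈ 0.203063.
Cmin,ss = (D/Vd)·f/(1−f), so D = Cmin,ss·Vd·(1−f)/f.
D = 22 × 56 × (1−f)/f ≈ 22 × 56 × 3.92458 ≈ 4835.08 mg.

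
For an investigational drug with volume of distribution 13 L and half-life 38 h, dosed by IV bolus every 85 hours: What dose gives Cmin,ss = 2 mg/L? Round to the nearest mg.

τ/t½ = 85/38 ≈ 2.2368, so f = (1/2)^(85/38) ≈ 0.212150.
Cmin,ss = (D/Vd)·f/(1−f), so D = Cmin,ss·Vd·(1−f)/f.
D = 2 × 13 × (1−f)/f ≈ 2 × 13 × 3.71365 ≈ 96.55 mg.

97 mg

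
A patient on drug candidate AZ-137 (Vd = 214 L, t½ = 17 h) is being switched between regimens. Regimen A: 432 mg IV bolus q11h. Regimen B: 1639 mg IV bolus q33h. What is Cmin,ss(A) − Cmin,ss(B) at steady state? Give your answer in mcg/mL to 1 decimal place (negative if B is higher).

Regimen A: f = (1/2)^(11/17) ≈ 0.6386; Cmin,ss = (432/214)·f/(1−f) ≈ 3.567 mcg/mL.
Regimen B: f = (1/2)^(33/17) ≈ 0.2604; Cmin,ss = (1639/214)·f/(1−f) ≈ 2.697 mcg/mL.
Difference ≈ 3.567 − 2.697 ≈ 0.870 mcg/mL.

0.9 mcg/mL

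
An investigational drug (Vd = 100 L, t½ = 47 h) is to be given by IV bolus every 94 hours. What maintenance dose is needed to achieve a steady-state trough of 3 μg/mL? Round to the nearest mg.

900 mg

τ/t½ = 94/47 ≈ 2, so f = (1/2)^(94/47) ≈ 0.250000.
Cmin,ss = (D/Vd)·f/(1−f), so D = Cmin,ss·Vd·(1−f)/f.
D = 3 × 100 × (1−f)/f ≈ 3 × 100 × 3.00000 ≈ 900.00 mg.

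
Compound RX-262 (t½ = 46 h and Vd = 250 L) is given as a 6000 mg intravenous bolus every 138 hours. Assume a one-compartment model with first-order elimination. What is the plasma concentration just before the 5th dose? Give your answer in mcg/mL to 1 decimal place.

f = (1/2)^(τ/t½) = (1/2)^(138/46) ≈ 0.1250.
C₀ = D/Vd = 6000/250 ≈ 24.000 mcg/mL.
Before the 5th dose, 4 doses have been given. Superposition: Cmin = C₀·(f + f² + … + f^4).
≈ 24.000 × (0.1250 + 0.0156 + 0.0020 + 0.0002) ≈ 24.000 × 0.1428 ≈ 3.427 mcg/mL.

3.4 mcg/mL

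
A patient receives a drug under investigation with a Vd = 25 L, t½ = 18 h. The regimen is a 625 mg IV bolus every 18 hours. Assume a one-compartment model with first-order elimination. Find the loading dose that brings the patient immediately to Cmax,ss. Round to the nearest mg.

1250 mg

f = (1/2)^(18/18) ≈ 0.500000; accumulation ratio R = 1/(1−f) ≈ 2.00000.
Loading dose to hit Cmax,ss on first dose: D_load = D_maint·R ≈ 625 × 2.00000 ≈ 1250.00 mg.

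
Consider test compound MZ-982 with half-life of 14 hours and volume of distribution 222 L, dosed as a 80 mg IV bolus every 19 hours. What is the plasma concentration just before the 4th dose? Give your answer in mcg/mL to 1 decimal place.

f = (1/2)^(τ/t½) = (1/2)^(19/14) ≈ 0.3904.
C₀ = D/Vd = 80/222 ≈ 0.360 mcg/mL.
Before the 4th dose, 3 doses have been given. Superposition: Cmin = C₀·(f + f² + … + f^3).
≈ 0.360 × (0.3904 + 0.1524 + 0.0595) ≈ 0.360 × 0.6023 ≈ 0.217 mcg/mL.

0.2 mcg/mL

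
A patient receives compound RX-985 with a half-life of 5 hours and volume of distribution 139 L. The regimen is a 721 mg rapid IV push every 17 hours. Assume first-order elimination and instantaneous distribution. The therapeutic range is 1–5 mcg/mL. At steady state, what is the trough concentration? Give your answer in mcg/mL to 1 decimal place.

k = ln2/t½ = ln2/5 ≈ 0.138629 h⁻¹; fraction remaining f = e^(−kτ) = e^(−0.138629×17) ≈ 0.0947.
Accumulation ratio R = 1/(1 − f) ≈ 1/0.9053 ≈ 1.1046.
Each bolus raises the concentration by D/Vd = 721/139 ≈ 5.187 mcg/mL.
Cmax,ss = C₀/(1 − f) ≈ 5.187/0.9053 ≈ 5.730 mcg/mL.
Steady-state trough Cmin,ss = Cmax,ss·f ≈ 5.730 × 0.0947 ≈ 0.543 mcg/mL.
Trough 0.5 mcg/mL vs MEC 1 mcg/mL: subtherapeutic.

0.5 mcg/mL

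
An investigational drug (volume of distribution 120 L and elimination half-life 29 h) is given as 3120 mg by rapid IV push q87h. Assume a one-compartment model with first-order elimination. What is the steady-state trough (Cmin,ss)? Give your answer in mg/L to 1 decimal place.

τ = 87 h = 3 half-lives, so f = (1/2)^3 = 0.125.
At steady state, R = 1/(1 − 0.125) = 8/7.
Single-dose peak C₀ = D/Vd = 3120/120 = 26 mg/L.
Steady-state peak Cmax,ss = C₀·R = 26 × 8/7 ≈ 29.714 mg/L.
Steady-state trough Cmin,ss = Cmax,ss·f ≈ 29.714 × 0.125 ≈ 3.714 mg/L.

3.7 mg/L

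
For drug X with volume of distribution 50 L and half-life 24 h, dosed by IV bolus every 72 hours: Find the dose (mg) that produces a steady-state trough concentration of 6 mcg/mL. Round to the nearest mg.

2100 mg

τ/t½ = 72/24 ≈ 3, so f = (1/2)^(72/24) ≈ 0.125000.
Cmin,ss = (D/Vd)·f/(1−f), so D = Cmin,ss·Vd·(1−f)/f.
D = 6 × 50 × (1−f)/f ≈ 6 × 50 × 7.00000 ≈ 2100.00 mg.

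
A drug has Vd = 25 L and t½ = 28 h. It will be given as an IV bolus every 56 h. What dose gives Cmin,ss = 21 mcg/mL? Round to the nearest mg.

τ/t½ = 56/28 ≈ 2, so f = (1/2)^(56/28) ≈ 0.250000.
Cmin,ss = (D/Vd)·f/(1−f), so D = Cmin,ss·Vd·(1−f)/f.
D = 21 × 25 × (1−f)/f ≈ 21 × 25 × 3.00000 ≈ 1575.00 mg.

1575 mg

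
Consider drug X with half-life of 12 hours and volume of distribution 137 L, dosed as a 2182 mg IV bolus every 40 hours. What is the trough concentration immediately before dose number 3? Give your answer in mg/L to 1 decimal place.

1.7 mg/L

f = (1/2)^(τ/t½) = (1/2)^(40/12) ≈ 0.0992.
C₀ = D/Vd = 2182/137 ≈ 15.927 mg/L.
Before the 3rd dose, 2 doses have been given. Superposition: Cmin = C₀·(f + f²).
≈ 15.927 × (0.0992 + 0.0098) ≈ 15.927 × 0.1090 ≈ 1.736 mg/L.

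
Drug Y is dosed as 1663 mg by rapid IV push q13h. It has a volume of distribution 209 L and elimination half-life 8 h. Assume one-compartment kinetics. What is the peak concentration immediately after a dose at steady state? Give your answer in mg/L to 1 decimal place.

11.8 mg/L

τ/t½ = 13/8 ≈ 1.625, so fraction remaining f = (1/2)^(13/8) ≈ 0.3242.
Accumulation ratio R = 1/(1 − f) ≈ 1/0.6758 ≈ 1.4797.
Single-dose peak C₀ = D/Vd = 1663/209 ≈ 7.957 mg/L.
Cmax,ss = C₀/(1 − f) ≈ 7.957/0.6758 ≈ 11.774 mg/L.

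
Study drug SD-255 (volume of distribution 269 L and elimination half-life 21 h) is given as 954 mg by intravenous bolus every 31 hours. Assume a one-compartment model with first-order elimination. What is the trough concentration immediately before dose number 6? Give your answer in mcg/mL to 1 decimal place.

f = (1/2)^(τ/t½) = (1/2)^(31/21) ≈ 0.3594.
C₀ = D/Vd = 954/269 ≈ 3.546 mcg/mL.
Before the 6th dose, 5 doses have been given. Superposition: Cmin = C₀·(f + f² + … + f^5).
≈ 3.546 × (0.3594 + 0.1292 + 0.0464 + 0.0167 + 0.0060) ≈ 3.546 × 0.5577 ≈ 1.978 mcg/mL.

2.0 mcg/mL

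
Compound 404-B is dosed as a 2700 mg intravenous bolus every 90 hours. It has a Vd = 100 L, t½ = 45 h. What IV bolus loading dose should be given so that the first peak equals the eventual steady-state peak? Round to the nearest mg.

f = (1/2)^(90/45) ≈ 0.250000; accumulation ratio R = 1/(1−f) ≈ 1.33333.
Loading dose to hit Cmax,ss on first dose: D_load = D_maint·R ≈ 2700 × 1.33333 ≈ 3599.99 mg.

3600 mg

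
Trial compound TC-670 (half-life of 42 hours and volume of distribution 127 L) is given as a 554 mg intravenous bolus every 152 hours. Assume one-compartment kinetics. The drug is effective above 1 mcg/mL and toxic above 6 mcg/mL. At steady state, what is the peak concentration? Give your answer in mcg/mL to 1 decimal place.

4.7 mcg/mL

Over one 152-h interval, 152/42 ≈ 3.619 half-lives elapse, leaving f ≈ 0.0814 of each dose.
Accumulation ratio R = 1/(1 − f) ≈ 1/0.9186 ≈ 1.0886.
Each bolus raises the concentration by D/Vd = 554/127 ≈ 4.362 mcg/mL.
Steady-state peak Cmax,ss = C₀·R ≈ 4.362 × 1.0886 ≈ 4.748 mcg/mL.
Peak 4.7 mcg/mL vs MTC 6 mcg/mL: below toxic threshold.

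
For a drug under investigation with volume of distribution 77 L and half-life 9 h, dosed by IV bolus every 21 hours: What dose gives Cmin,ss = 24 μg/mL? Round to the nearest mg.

τ/t½ = 21/9 ≈ 2.3333, so f = (1/2)^(21/9) ≈ 0.198425.
Cmin,ss = (D/Vd)·f/(1−f), so D = Cmin,ss·Vd·(1−f)/f.
D = 24 × 77 × (1−f)/f ≈ 24 × 77 × 4.03969 ≈ 7465.35 mg.

7465 mg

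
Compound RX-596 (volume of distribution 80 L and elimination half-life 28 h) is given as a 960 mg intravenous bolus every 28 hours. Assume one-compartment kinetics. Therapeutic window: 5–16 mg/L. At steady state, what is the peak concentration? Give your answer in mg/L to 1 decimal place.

The dosing interval is 1 half-life, so f = 2^(−1) = 0.5.
Accumulation ratio R = 1/(1 − f) = 1/0.5 = 2/1.
Single-dose peak C₀ = D/Vd = 960/80 = 12 mg/L.
Steady-state peak Cmax,ss = C₀·R = 12 × 2/1 ≈ 24.000 mg/L.
Peak 24.0 mg/L vs MTC 16 mg/L: exceeds toxic threshold.

24.0 mg/L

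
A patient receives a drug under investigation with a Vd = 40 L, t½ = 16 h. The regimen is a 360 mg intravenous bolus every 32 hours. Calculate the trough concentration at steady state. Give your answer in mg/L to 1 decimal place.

The dosing interval is 2 half-lives, so f = 2^(−2) = 0.25.
At steady state, R = 1/(1 − 0.25) = 4/3.
Single-dose peak C₀ = D/Vd = 360/40 = 9 mg/L.
Steady-state peak Cmax,ss = C₀·R = 9 × 4/3 ≈ 12.000 mg/L.
Steady-state trough Cmin,ss = Cmax,ss·f ≈ 12.000 × 0.25 ≈ 3.000 mg/L.

3.0 mg/L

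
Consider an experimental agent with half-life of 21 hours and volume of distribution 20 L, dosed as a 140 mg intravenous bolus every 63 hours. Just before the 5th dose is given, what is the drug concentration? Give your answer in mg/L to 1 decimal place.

1.0 mg/L

f = (1/2)^(τ/t½) = (1/2)^(63/21) ≈ 0.1250.
C₀ = D/Vd = 140/20 ≈ 7.000 mg/L.
Before the 5th dose, 4 doses have been given. Superposition: Cmin = C₀·(f + f² + … + f^4).
≈ 7.000 × (0.1250 + 0.0156 + 0.0020 + 0.0002) ≈ 7.000 × 0.1428 ≈ 1.000 mg/L.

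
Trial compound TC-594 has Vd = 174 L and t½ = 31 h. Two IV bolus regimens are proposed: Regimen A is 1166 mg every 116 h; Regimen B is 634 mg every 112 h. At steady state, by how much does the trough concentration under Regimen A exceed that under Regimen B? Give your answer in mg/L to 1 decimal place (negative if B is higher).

Regimen A: f = (1/2)^(116/31) ≈ 0.0747; Cmin,ss = (1166/174)·f/(1−f) ≈ 0.541 mg/L.
Regimen B: f = (1/2)^(112/31) ≈ 0.0817; Cmin,ss = (634/174)·f/(1−f) ≈ 0.324 mg/L.
Difference ≈ 0.541 − 0.324 ≈ 0.217 mg/L.

0.2 mg/L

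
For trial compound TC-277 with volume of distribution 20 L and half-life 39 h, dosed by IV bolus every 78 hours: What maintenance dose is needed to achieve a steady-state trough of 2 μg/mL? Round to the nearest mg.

120 mg

τ/t½ = 78/39 ≈ 2, so f = (1/2)^(78/39) ≈ 0.250000.
Cmin,ss = (D/Vd)·f/(1−f), so D = Cmin,ss·Vd·(1−f)/f.
D = 2 × 20 × (1−f)/f ≈ 2 × 20 × 3.00000 ≈ 120.00 mg.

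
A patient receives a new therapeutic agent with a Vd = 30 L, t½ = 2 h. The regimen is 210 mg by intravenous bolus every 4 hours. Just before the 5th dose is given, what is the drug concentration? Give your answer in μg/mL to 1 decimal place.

2.3 μg/mL

f = (1/2)^(τ/t½) = (1/2)^(4/2) ≈ 0.2500.
C₀ = D/Vd = 210/30 ≈ 7.000 μg/mL.
Before the 5th dose, 4 doses have been given. Superposition: Cmin = C₀·(f + f² + … + f^4).
≈ 7.000 × (0.2500 + 0.0625 + 0.0156 + 0.0039) ≈ 7.000 × 0.3320 ≈ 2.324 μg/mL.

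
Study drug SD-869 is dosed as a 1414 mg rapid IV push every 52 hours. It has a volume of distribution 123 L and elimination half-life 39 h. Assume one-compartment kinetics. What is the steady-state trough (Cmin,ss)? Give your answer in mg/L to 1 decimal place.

7.6 mg/L

k = ln2/t½ = ln2/39 ≈ 0.017773 h⁻¹; fraction remaining f = e^(−kτ) = e^(−0.017773×52) ≈ 0.3969.
Single-dose peak C₀ = D/Vd = 1414/123 ≈ 11.496 mg/L.
Steady-state trough Cmin,ss = C₀·f/(1−f) ≈ 11.496 × 0.3969/0.6031 ≈ 7.566 mg/L.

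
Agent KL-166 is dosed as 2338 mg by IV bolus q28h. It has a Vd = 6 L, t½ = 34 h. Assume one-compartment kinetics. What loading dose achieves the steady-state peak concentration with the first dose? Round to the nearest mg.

f = (1/2)^(28/34) ≈ 0.565058; accumulation ratio R = 1/(1−f) ≈ 2.29916.
Loading dose to hit Cmax,ss on first dose: D_load = D_maint·R ≈ 2338 × 2.29916 ≈ 5375.44 mg.

5375 mg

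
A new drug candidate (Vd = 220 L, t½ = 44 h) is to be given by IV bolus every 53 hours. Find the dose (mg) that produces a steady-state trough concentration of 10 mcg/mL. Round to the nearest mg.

τ/t½ = 53/44 ≈ 1.2045, so f = (1/2)^(53/44) ≈ 0.433906.
Cmin,ss = (D/Vd)·f/(1−f), so D = Cmin,ss·Vd·(1−f)/f.
D = 10 × 220 × (1−f)/f ≈ 10 × 220 × 1.30465 ≈ 2870.23 mg.

2870 mg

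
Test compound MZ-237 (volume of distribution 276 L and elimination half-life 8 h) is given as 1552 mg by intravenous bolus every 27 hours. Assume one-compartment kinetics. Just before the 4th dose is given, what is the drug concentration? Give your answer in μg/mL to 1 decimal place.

0.6 μg/mL

f = (1/2)^(τ/t½) = (1/2)^(27/8) ≈ 0.0964.
C₀ = D/Vd = 1552/276 ≈ 5.623 μg/mL.
Before the 4th dose, 3 doses have been given. Superposition: Cmin = C₀·(f + f² + … + f^3).
≈ 5.623 × (0.0964 + 0.0093 + 0.0009) ≈ 5.623 × 0.1066 ≈ 0.599 μg/mL.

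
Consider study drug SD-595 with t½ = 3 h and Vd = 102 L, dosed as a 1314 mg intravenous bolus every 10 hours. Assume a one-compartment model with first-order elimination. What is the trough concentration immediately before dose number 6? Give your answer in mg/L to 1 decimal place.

f = (1/2)^(τ/t½) = (1/2)^(10/3) ≈ 0.0992.
C₀ = D/Vd = 1314/102 ≈ 12.882 mg/L.
Before the 6th dose, 5 doses have been given. Superposition: Cmin = C₀·(f + f² + … + f^5).
≈ 12.882 × (0.0992 + 0.0098 + 0.0010 + 0.0001 + 0.0000) ≈ 12.882 × 0.1101 ≈ 1.418 mg/L.

1.4 mg/L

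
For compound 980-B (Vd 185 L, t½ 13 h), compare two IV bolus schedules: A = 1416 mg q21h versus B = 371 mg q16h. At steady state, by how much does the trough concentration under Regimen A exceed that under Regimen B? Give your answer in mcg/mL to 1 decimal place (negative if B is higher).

2.2 mcg/mL

Regimen A: f = (1/2)^(21/13) ≈ 0.3264; Cmin,ss = (1416/185)·f/(1−f) ≈ 3.709 mcg/mL.
Regimen B: f = (1/2)^(16/13) ≈ 0.4261; Cmin,ss = (371/185)·f/(1−f) ≈ 1.489 mcg/mL.
Difference ≈ 3.709 − 1.489 ≈ 2.220 mcg/mL.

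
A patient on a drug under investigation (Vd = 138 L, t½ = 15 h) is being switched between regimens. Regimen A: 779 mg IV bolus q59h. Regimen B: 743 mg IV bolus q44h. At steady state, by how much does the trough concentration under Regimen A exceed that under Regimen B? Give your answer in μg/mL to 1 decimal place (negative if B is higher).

-0.4 μg/mL

Regimen A: f = (1/2)^(59/15) ≈ 0.0655; Cmin,ss = (779/138)·f/(1−f) ≈ 0.396 μg/mL.
Regimen B: f = (1/2)^(44/15) ≈ 0.1309; Cmin,ss = (743/138)·f/(1−f) ≈ 0.811 μg/mL.
Difference ≈ 0.396 − 0.811 ≈ -0.415 μg/mL.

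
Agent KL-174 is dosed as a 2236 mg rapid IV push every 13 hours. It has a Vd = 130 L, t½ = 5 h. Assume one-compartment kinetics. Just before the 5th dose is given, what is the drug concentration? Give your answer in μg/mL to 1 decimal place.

3.4 μg/mL

f = (1/2)^(τ/t½) = (1/2)^(13/5) ≈ 0.1649.
C₀ = D/Vd = 2236/130 ≈ 17.200 μg/mL.
Before the 5th dose, 4 doses have been given. Superposition: Cmin = C₀·(f + f² + … + f^4).
≈ 17.200 × (0.1649 + 0.0272 + 0.0045 + 0.0007) ≈ 17.200 × 0.1973 ≈ 3.394 μg/mL.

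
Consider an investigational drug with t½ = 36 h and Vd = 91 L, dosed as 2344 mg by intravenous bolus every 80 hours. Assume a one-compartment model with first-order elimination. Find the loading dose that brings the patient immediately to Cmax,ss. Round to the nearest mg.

2983 mg

f = (1/2)^(80/36) ≈ 0.214311; accumulation ratio R = 1/(1−f) ≈ 1.27277.
Loading dose to hit Cmax,ss on first dose: D_load = D_maint·R ≈ 2344 × 1.27277 ≈ 2983.37 mg.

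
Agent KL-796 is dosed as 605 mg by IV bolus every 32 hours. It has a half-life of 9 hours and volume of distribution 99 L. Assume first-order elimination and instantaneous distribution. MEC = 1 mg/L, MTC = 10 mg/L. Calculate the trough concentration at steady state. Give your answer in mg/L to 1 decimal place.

0.6 mg/L

Over one 32-h interval, 32/9 ≈ 3.5556 half-lives elapse, leaving f ≈ 0.0850 of each dose.
At steady state, accumulation factor R = 1/(1 − e^(−kτ)) ≈ 1.0929.
Single-dose peak C₀ = D/Vd = 605/99 ≈ 6.111 mg/L.
Steady-state peak Cmax,ss = C₀·R ≈ 6.111 × 1.0929 ≈ 6.679 mg/L.
One interval later, Cmin,ss = Cmax,ss·e^(−kτ) ≈ 6.679 × 0.0850 ≈ 0.568 mg/L.
Trough 0.6 mg/L vs MEC 1 mg/L: subtherapeutic.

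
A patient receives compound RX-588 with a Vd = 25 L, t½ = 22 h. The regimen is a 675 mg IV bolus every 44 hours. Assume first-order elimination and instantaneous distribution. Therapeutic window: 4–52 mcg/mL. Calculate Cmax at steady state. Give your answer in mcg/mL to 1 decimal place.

36.0 mcg/mL

τ = 44 h = 2 half-lives, so f = (1/2)^2 = 0.25.
Accumulation ratio R = 1/(1 − f) = 1/0.75 = 4/3.
Single-dose peak C₀ = D/Vd = 675/25 = 27 mcg/mL.
Steady-state peak Cmax,ss = C₀·R = 27 × 4/3 ≈ 36.000 mcg/mL.
Peak 36.0 mcg/mL vs MTC 52 mcg/mL: below toxic threshold.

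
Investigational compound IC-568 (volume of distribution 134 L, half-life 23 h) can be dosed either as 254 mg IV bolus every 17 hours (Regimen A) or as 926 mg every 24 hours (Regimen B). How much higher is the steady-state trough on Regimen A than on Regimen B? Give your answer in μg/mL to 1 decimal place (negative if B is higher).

-3.7 μg/mL

Regimen A: f = (1/2)^(17/23) ≈ 0.5991; Cmin,ss = (254/134)·f/(1−f) ≈ 2.833 μg/mL.
Regimen B: f = (1/2)^(24/23) ≈ 0.4852; Cmin,ss = (926/134)·f/(1−f) ≈ 6.513 μg/mL.
Difference ≈ 2.833 − 6.513 ≈ -3.680 μg/mL.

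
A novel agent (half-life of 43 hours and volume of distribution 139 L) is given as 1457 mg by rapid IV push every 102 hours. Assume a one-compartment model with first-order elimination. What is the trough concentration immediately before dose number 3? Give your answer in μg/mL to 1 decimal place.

f = (1/2)^(τ/t½) = (1/2)^(102/43) ≈ 0.1932.
C₀ = D/Vd = 1457/139 ≈ 10.482 μg/mL.
Before the 3rd dose, 2 doses have been given. Superposition: Cmin = C₀·(f + f²).
≈ 10.482 × (0.1932 + 0.0373) ≈ 10.482 × 0.2305 ≈ 2.416 μg/mL.

2.4 μg/mL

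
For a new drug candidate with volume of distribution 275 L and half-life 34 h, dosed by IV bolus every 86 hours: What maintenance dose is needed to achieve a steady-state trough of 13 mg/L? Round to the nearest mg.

τ/t½ = 86/34 ≈ 2.5294, so f = (1/2)^(86/34) ≈ 0.173209.
Cmin,ss = (D/Vd)·f/(1−f), so D = Cmin,ss·Vd·(1−f)/f.
D = 13 × 275 × (1−f)/f ≈ 13 × 275 × 4.77337 ≈ 17064.80 mg.

17065 mg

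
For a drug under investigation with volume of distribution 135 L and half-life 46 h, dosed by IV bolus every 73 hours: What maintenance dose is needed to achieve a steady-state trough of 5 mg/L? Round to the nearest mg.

1353 mg

τ/t½ = 73/46 ≈ 1.587, so f = (1/2)^(73/46) ≈ 0.332873.
Cmin,ss = (D/Vd)·f/(1−f), so D = Cmin,ss·Vd·(1−f)/f.
D = 5 × 135 × (1−f)/f ≈ 5 × 135 × 2.00415 ≈ 1352.80 mg.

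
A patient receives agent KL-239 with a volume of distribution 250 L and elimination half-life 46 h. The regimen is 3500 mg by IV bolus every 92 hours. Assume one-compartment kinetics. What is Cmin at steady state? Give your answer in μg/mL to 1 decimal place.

The dosing interval is 2 half-lives, so f = 2^(−2) = 0.25.
Accumulation ratio R = 1/(1 − f) = 1/0.75 = 4/3.
Single-dose peak C₀ = D/Vd = 3500/250 = 14 μg/mL.
Steady-state peak Cmax,ss = C₀·R = 14 × 4/3 ≈ 18.667 μg/mL.
Steady-state trough Cmin,ss = Cmax,ss·f ≈ 18.667 × 0.25 ≈ 4.667 μg/mL.

4.7 μg/mL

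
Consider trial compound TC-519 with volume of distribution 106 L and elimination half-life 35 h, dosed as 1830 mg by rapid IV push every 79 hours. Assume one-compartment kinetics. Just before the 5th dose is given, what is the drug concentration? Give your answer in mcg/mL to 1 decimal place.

f = (1/2)^(τ/t½) = (1/2)^(79/35) ≈ 0.2092.
C₀ = D/Vd = 1830/106 ≈ 17.264 mcg/mL.
Before the 5th dose, 4 doses have been given. Superposition: Cmin = C₀·(f + f² + … + f^4).
≈ 17.264 × (0.2092 + 0.0438 + 0.0092 + 0.0019) ≈ 17.264 × 0.2641 ≈ 4.559 mcg/mL.

4.6 mcg/mL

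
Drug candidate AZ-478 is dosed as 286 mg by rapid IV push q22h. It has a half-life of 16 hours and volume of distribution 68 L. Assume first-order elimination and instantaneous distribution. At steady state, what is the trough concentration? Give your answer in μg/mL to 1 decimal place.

2.6 μg/mL

Over one 22-h interval, 22/16 ≈ 1.375 half-lives elapse, leaving f ≈ 0.3856 of each dose.
Single-dose peak C₀ = D/Vd = 286/68 ≈ 4.206 μg/mL.
Steady-state trough Cmin,ss = C₀·f/(1−f) ≈ 4.206 × 0.3856/0.6144 ≈ 2.640 μg/mL.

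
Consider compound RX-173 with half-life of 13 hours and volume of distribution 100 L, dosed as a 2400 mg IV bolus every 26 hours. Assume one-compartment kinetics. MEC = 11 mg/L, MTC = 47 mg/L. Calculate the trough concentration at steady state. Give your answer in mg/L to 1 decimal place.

The dosing interval is 2 half-lives, so f = 2^(−2) = 0.25.
At steady state, R = 1/(1 − 0.25) = 4/3.
Single-dose peak C₀ = D/Vd = 2400/100 = 24 mg/L.
Steady-state peak Cmax,ss = C₀·R = 24 × 4/3 ≈ 32.000 mg/L.
Steady-state trough Cmin,ss = Cmax,ss·f ≈ 32.000 × 0.25 ≈ 8.000 mg/L.
Trough 8.0 mg/L vs MEC 11 mg/L: subtherapeutic.

8.0 mg/L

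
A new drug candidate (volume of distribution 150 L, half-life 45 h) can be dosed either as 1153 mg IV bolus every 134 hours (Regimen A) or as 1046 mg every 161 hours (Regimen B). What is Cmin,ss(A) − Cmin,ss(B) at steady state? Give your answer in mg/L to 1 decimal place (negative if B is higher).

Regimen A: f = (1/2)^(134/45) ≈ 0.1269; Cmin,ss = (1153/150)·f/(1−f) ≈ 1.117 mg/L.
Regimen B: f = (1/2)^(161/45) ≈ 0.0837; Cmin,ss = (1046/150)·f/(1−f) ≈ 0.637 mg/L.
Difference ≈ 1.117 − 0.637 ≈ 0.480 mg/L.

0.5 mg/L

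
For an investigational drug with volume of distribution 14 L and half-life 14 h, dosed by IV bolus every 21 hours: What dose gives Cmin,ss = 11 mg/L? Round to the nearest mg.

282 mg

τ/t½ = 21/14 ≈ 1.5, so f = (1/2)^(21/14) ≈ 0.353553.
Cmin,ss = (D/Vd)·f/(1−f), so D = Cmin,ss·Vd·(1−f)/f.
D = 11 × 14 × (1−f)/f ≈ 11 × 14 × 1.82843 ≈ 281.58 mg.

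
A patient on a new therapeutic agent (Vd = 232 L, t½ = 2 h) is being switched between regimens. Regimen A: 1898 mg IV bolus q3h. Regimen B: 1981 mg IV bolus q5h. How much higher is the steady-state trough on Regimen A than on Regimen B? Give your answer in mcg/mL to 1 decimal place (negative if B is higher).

Regimen A: f = (1/2)^(3/2) ≈ 0.3536; Cmin,ss = (1898/232)·f/(1−f) ≈ 4.475 mcg/mL.
Regimen B: f = (1/2)^(5/2) ≈ 0.1768; Cmin,ss = (1981/232)·f/(1−f) ≈ 1.834 mcg/mL.
Difference ≈ 4.475 − 1.834 ≈ 2.641 mcg/mL.

2.6 mcg/mL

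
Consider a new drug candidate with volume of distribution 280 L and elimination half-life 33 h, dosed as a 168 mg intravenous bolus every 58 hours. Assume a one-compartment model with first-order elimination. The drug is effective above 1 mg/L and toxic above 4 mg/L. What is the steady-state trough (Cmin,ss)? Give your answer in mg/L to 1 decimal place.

τ/t½ = 58/33 ≈ 1.7576, so fraction remaining f = (1/2)^(58/33) ≈ 0.2957.
Single-dose peak C₀ = D/Vd = 168/280 ≈ 0.600 mg/L.
Steady-state trough Cmin,ss = C₀·f/(1−f) ≈ 0.600 × 0.2957/0.7043 ≈ 0.252 mg/L.
Trough 0.3 mg/L vs MEC 1 mg/L: subtherapeutic.

0.3 mg/L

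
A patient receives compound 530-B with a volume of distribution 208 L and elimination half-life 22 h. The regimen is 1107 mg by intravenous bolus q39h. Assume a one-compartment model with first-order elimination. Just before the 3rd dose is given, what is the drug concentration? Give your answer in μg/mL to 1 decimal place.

f = (1/2)^(τ/t½) = (1/2)^(39/22) ≈ 0.2927.
C₀ = D/Vd = 1107/208 ≈ 5.322 μg/mL.
Before the 3rd dose, 2 doses have been given. Superposition: Cmin = C₀·(f + f²).
≈ 5.322 × (0.2927 + 0.0857) ≈ 5.322 × 0.3784 ≈ 2.014 μg/mL.

2.0 μg/mL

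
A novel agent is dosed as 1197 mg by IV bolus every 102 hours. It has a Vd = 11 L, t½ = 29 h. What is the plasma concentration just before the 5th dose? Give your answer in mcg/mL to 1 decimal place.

10.4 mcg/mL

f = (1/2)^(τ/t½) = (1/2)^(102/29) ≈ 0.0873.
C₀ = D/Vd = 1197/11 ≈ 108.818 mcg/mL.
Before the 5th dose, 4 doses have been given. Superposition: Cmin = C₀·(f + f² + … + f^4).
≈ 108.818 × (0.0873 + 0.0076 + 0.0007 + 0.0001) ≈ 108.818 × 0.0957 ≈ 10.414 mcg/mL.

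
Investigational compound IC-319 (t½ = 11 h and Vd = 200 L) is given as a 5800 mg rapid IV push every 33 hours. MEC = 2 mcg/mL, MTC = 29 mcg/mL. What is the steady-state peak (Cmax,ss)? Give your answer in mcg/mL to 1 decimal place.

The dosing interval is 3 half-lives, so f = 2^(−3) = 0.125.
At steady state, R = 1/(1 − 0.125) = 8/7.
Single-dose peak C₀ = D/Vd = 5800/200 = 29 mcg/mL.
Steady-state peak Cmax,ss = C₀·R = 29 × 8/7 ≈ 33.143 mcg/mL.
Peak 33.1 mcg/mL vs MTC 29 mcg/mL: exceeds toxic threshold.

33.1 mcg/mL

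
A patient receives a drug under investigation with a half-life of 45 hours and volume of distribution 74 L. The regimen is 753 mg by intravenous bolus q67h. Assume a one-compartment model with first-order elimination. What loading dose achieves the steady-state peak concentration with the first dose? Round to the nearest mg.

1170 mg

f = (1/2)^(67/45) ≈ 0.356287; accumulation ratio R = 1/(1−f) ≈ 1.55349.
Loading dose to hit Cmax,ss on first dose: D_load = D_maint·R ≈ 753 × 1.55349 ≈ 1169.78 mg.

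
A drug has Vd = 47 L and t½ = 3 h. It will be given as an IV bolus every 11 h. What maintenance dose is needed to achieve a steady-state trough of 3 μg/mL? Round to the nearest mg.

1650 mg

τ/t½ = 11/3 ≈ 3.6667, so f = (1/2)^(11/3) ≈ 0.078745.
Cmin,ss = (D/Vd)·f/(1−f), so D = Cmin,ss·Vd·(1−f)/f.
D = 3 × 47 × (1−f)/f ≈ 3 × 47 × 11.69922 ≈ 1649.59 mg.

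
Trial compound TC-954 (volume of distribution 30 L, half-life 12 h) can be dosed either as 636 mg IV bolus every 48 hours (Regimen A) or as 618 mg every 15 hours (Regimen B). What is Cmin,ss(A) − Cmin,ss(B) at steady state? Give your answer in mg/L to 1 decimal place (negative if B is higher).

-13.5 mg/L

Regimen A: f = (1/2)^(48/12) ≈ 0.0625; Cmin,ss = (636/30)·f/(1−f) ≈ 1.413 mg/L.
Regimen B: f = (1/2)^(15/12) ≈ 0.4204; Cmin,ss = (618/30)·f/(1−f) ≈ 14.942 mg/L.
Difference ≈ 1.413 − 14.942 ≈ -13.529 mg/L.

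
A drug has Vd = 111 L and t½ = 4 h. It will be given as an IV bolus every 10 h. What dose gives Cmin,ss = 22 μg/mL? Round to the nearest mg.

11372 mg

τ/t½ = 10/4 ≈ 2.5, so f = (1/2)^(10/4) ≈ 0.176777.
Cmin,ss = (D/Vd)·f/(1−f), so D = Cmin,ss·Vd·(1−f)/f.
D = 22 × 111 × (1−f)/f ≈ 22 × 111 × 4.65684 ≈ 11372.00 mg.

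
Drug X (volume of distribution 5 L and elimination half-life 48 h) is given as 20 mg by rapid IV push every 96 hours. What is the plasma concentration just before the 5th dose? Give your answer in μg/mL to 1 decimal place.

1.3 μg/mL

f = (1/2)^(τ/t½) = (1/2)^(96/48) ≈ 0.2500.
C₀ = D/Vd = 20/5 ≈ 4.000 μg/mL.
Before the 5th dose, 4 doses have been given. Superposition: Cmin = C₀·(f + f² + … + f^4).
≈ 4.000 × (0.2500 + 0.0625 + 0.0156 + 0.0039) ≈ 4.000 × 0.3320 ≈ 1.328 μg/mL.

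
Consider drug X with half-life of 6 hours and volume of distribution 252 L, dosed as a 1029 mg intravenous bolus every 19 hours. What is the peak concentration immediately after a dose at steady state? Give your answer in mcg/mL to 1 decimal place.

Over one 19-h interval, 19/6 ≈ 3.1667 half-lives elapse, leaving f ≈ 0.1114 of each dose.
At steady state, accumulation factor R = 1/(1 − e^(−kτ)) ≈ 1.1254.
Each bolus raises the concentration by D/Vd = 1029/252 ≈ 4.083 mcg/mL.
Steady-state peak Cmax,ss = C₀·R ≈ 4.083 × 1.1254 ≈ 4.595 mcg/mL.

4.6 mcg/mL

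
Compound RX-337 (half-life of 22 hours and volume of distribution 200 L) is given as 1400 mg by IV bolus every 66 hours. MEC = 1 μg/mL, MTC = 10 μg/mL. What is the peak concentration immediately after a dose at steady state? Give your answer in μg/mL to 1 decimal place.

8.0 μg/mL

τ = 66 h = 3 half-lives, so f = (1/2)^3 = 0.125.
Accumulation ratio R = 1/(1 − f) = 1/0.875 = 8/7.
Single-dose peak C₀ = D/Vd = 1400/200 = 7 μg/mL.
Steady-state peak Cmax,ss = C₀·R = 7 × 8/7 ≈ 8.000 μg/mL.
Peak 8.0 μg/mL vs MTC 10 μg/mL: below toxic threshold.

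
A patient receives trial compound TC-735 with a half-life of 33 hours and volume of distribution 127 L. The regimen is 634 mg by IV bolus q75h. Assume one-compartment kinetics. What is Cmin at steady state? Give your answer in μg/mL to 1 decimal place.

1.3 μg/mL

τ/t½ = 75/33 ≈ 2.2727, so fraction remaining f = (1/2)^(75/33) ≈ 0.2069.
Single-dose peak C₀ = D/Vd = 634/127 ≈ 4.992 μg/mL.
Steady-state trough Cmin,ss = C₀·f/(1−f) ≈ 4.992 × 0.2069/0.7931 ≈ 1.302 μg/mL.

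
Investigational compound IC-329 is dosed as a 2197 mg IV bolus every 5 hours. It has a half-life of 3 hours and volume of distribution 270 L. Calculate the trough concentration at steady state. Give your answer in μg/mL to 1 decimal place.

τ/t½ = 5/3 ≈ 1.6667, so fraction remaining f = (1/2)^(5/3) ≈ 0.3150.
Single-dose peak C₀ = D/Vd = 2197/270 ≈ 8.137 μg/mL.
Steady-state trough Cmin,ss = C₀·f/(1−f) ≈ 8.137 × 0.3150/0.6850 ≈ 3.742 μg/mL.

3.7 μg/mL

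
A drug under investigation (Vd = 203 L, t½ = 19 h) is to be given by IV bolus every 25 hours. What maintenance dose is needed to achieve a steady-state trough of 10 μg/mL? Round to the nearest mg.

τ/t½ = 25/19 ≈ 1.3158, so f = (1/2)^(25/19) ≈ 0.401706.
Cmin,ss = (D/Vd)·f/(1−f), so D = Cmin,ss·Vd·(1−f)/f.
D = 10 × 203 × (1−f)/f ≈ 10 × 203 × 1.48938 ≈ 3023.44 mg.

3023 mg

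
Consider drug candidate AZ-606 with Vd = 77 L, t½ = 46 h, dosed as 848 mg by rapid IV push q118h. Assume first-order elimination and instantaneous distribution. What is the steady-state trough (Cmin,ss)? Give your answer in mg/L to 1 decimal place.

Over one 118-h interval, 118/46 ≈ 2.5652 half-lives elapse, leaving f ≈ 0.1690 of each dose.
Single-dose peak C₀ = D/Vd = 848/77 ≈ 11.013 mg/L.
Steady-state trough Cmin,ss = C₀·f/(1−f) ≈ 11.013 × 0.1690/0.8310 ≈ 2.240 mg/L.

2.2 mg/L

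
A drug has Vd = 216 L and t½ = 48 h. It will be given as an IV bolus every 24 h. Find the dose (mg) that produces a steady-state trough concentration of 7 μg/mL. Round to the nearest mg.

τ/t½ = 24/48 ≈ 0.5, so f = (1/2)^(24/48) ≈ 0.707107.
Cmin,ss = (D/Vd)·f/(1−f), so D = Cmin,ss·Vd·(1−f)/f.
D = 7 × 216 × (1−f)/f ≈ 7 × 216 × 0.41421 ≈ 626.29 mg.

626 mg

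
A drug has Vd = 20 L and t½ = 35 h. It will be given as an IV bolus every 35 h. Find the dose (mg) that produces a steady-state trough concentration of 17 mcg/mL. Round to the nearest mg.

340 mg

τ/t½ = 35/35 ≈ 1, so f = (1/2)^(35/35) ≈ 0.500000.
Cmin,ss = (D/Vd)·f/(1−f), so D = Cmin,ss·Vd·(1−f)/f.
D = 17 × 20 × (1−f)/f ≈ 17 × 20 × 1.00000 ≈ 340.00 mg.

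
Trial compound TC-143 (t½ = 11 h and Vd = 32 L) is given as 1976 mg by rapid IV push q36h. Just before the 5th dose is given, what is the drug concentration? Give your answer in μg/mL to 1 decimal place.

7.1 μg/mL

f = (1/2)^(τ/t½) = (1/2)^(36/11) ≈ 0.1035.
C₀ = D/Vd = 1976/32 ≈ 61.750 μg/mL.
Before the 5th dose, 4 doses have been given. Superposition: Cmin = C₀·(f + f² + … + f^4).
≈ 61.750 × (0.1035 + 0.0107 + 0.0011 + 0.0001) ≈ 61.750 × 0.1154 ≈ 7.126 μg/mL.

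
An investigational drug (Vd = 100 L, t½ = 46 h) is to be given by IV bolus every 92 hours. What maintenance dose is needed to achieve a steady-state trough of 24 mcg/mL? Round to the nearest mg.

7200 mg

τ/t½ = 92/46 ≈ 2, so f = (1/2)^(92/46) ≈ 0.250000.
Cmin,ss = (D/Vd)·f/(1−f), so D = Cmin,ss·Vd·(1−f)/f.
D = 24 × 100 × (1−f)/f ≈ 24 × 100 × 3.00000 ≈ 7200.00 mg.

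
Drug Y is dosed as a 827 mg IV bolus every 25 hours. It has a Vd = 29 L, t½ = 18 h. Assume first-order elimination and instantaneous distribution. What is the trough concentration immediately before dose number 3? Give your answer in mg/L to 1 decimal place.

f = (1/2)^(τ/t½) = (1/2)^(25/18) ≈ 0.3819.
C₀ = D/Vd = 827/29 ≈ 28.517 mg/L.
Before the 3rd dose, 2 doses have been given. Superposition: Cmin = C₀·(f + f²).
≈ 28.517 × (0.3819 + 0.1458) ≈ 28.517 × 0.5277 ≈ 15.048 mg/L.

15.0 mg/L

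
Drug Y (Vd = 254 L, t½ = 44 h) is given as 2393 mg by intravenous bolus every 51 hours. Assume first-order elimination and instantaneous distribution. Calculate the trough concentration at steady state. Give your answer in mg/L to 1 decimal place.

τ/t½ = 51/44 ≈ 1.1591, so fraction remaining f = (1/2)^(51/44) ≈ 0.4478.
Each bolus raises the concentration by D/Vd = 2393/254 ≈ 9.421 mg/L.
Steady-state trough Cmin,ss = C₀·f/(1−f) ≈ 9.421 × 0.4478/0.5522 ≈ 7.640 mg/L.

7.6 mg/L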